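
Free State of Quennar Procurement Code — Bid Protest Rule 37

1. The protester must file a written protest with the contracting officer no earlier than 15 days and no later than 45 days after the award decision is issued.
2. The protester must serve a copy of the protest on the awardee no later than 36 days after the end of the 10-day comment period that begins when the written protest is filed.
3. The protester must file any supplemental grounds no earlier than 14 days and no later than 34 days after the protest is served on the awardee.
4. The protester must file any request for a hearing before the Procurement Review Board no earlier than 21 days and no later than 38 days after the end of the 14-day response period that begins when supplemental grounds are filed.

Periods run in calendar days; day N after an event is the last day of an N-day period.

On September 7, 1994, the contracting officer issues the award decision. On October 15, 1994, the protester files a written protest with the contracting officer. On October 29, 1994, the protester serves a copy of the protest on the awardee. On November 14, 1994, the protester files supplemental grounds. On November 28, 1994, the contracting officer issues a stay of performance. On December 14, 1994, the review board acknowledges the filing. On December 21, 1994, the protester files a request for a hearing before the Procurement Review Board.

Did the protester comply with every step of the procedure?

Step 1 — 15 and 45 days from September 7, 1994 (when the award decision is issued) are September 22, 1994 and October 22, 1994 respectively; done October 15, 1994 — within the window.
Step 2 — counting 36 days from October 25, 1994 (end of the 10-day comment period, which began when the written protest is filed on October 15, 1994) gives a deadline of November 30, 1994; done October 29, 1994 — timely.
Step 3 — 14 and 34 days from October 29, 1994 (when the protest is served on the awardee) are November 12, 1994 and December 2, 1994 respectively; done November 14, 1994 — within the window.
Step 4 — 21 and 38 days from November 28, 1994 (end of the 14-day response period, which began when supplemental grounds are filed on November 14, 1994) are December 19, 1994 and January 5, 1995 respectively; done December 21, 1994, which is between those dates.

Yes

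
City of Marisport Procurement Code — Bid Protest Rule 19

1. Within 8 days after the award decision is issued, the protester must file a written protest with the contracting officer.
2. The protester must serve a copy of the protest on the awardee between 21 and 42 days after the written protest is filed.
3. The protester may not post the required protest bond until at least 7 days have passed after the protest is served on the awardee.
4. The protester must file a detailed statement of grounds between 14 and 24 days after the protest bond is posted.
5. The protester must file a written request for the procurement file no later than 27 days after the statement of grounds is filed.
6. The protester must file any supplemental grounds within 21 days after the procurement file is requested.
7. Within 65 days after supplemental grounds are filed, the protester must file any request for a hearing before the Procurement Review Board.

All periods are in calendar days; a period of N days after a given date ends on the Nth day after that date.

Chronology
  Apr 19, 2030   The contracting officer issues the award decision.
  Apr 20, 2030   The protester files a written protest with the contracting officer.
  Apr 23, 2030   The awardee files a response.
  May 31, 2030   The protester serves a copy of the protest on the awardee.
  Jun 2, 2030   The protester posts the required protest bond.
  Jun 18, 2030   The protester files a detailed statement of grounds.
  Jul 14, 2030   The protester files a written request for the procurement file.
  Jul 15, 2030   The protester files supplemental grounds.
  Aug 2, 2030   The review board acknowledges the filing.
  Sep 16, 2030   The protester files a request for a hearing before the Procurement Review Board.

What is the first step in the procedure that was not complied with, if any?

Step 1 — counting 8 days from Apr 19, 2030 (when the award decision is issued) gives a deadline of Apr 27, 2030; done Apr 20, 2030 — timely.
Step 2 — 21 and 42 days from Apr 20, 2030 (when the written protest is filed) are May 11, 2030 and Jun 1, 2030 respectively; done May 31, 2030 — within the window.
Step 3 — must wait 7 days from May 31, 2030 (when the protest is served on the awardee), so not before Jun 7, 2030; Jun 2, 2030 is 5 days before the earliest permitted date.

Step 3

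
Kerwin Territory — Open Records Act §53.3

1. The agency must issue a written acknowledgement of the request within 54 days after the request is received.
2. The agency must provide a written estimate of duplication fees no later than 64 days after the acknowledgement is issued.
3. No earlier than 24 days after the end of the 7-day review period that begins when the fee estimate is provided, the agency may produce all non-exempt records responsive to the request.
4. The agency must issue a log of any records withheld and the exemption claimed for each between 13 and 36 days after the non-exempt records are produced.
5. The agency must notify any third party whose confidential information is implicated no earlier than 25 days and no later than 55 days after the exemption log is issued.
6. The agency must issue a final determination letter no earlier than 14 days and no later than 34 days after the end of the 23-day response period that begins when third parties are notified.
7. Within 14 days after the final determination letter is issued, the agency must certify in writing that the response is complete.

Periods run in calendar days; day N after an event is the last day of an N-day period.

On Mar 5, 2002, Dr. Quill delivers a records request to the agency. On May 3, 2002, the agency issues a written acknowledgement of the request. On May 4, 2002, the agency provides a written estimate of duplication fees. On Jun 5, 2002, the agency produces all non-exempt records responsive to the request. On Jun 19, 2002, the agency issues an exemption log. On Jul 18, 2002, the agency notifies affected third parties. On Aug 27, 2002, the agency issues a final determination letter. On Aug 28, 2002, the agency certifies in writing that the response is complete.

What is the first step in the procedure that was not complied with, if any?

Step 1

Step 1 — counting 54 days from Mar 5, 2002 (when the request is received) gives a deadline of Apr 28, 2002; May 3, 2002 misses that deadline by 5 days.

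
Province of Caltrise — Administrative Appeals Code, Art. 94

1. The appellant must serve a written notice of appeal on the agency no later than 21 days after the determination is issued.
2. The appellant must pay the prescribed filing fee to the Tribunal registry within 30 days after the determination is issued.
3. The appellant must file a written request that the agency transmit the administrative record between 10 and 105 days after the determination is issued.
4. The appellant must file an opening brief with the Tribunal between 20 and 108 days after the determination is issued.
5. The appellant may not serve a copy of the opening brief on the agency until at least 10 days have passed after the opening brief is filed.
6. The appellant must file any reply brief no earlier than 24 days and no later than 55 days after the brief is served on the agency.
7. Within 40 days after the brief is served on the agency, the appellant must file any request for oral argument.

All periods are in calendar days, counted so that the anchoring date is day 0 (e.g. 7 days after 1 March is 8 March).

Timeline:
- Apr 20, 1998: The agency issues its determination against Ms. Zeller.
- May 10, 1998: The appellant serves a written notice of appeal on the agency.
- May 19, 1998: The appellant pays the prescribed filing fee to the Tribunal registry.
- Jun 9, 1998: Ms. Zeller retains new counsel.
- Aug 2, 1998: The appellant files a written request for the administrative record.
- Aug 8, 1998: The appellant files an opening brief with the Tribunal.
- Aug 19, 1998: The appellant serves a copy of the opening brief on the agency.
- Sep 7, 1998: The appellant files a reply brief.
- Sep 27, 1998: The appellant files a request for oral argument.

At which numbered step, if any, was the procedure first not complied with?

Step 1: 21 days after Apr 20, 1998 (when the determination is issued) is May 11, 1998; May 10, 1998 is within that limit.
Step 2: 30 days after Apr 20, 1998 (when the determination is issued) is May 20, 1998; completed May 19, 1998, before the deadline.
Step 3: the window is 10–105 days after Apr 20, 1998 (when the determination is issued), so Apr 30, 1998 through Aug 3, 1998; Aug 2, 1998 falls inside that range.
Step 4: the window is 20–108 days after Apr 20, 1998 (when the determination is issued), so May 10, 1998 through Aug 6, 1998; Aug 8, 1998 is 2 days past the end of the window.
Later steps need not be reached.

Step 4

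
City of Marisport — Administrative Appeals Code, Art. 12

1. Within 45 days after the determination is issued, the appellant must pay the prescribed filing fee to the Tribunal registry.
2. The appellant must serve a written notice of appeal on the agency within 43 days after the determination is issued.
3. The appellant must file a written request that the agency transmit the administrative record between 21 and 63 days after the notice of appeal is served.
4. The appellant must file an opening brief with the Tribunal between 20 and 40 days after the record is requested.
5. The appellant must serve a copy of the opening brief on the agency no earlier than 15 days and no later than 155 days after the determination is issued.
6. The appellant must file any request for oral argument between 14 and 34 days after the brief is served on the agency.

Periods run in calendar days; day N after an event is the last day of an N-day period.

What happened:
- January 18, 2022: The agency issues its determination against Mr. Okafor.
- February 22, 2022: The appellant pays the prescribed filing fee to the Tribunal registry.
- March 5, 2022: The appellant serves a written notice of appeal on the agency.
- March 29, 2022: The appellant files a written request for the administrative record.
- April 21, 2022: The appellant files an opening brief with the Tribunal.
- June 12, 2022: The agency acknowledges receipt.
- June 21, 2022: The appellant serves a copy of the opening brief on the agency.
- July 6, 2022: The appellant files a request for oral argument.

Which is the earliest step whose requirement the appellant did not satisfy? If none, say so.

Step 1 — counting 45 days from January 18, 2022 (when the determination is issued) gives a deadline of March 4, 2022; February 22, 2022 is within that limit.
Step 2 — counting 43 days from January 18, 2022 (when the determination is issued) gives a deadline of March 2, 2022; done March 5, 2022 — 3 days late.

Step 2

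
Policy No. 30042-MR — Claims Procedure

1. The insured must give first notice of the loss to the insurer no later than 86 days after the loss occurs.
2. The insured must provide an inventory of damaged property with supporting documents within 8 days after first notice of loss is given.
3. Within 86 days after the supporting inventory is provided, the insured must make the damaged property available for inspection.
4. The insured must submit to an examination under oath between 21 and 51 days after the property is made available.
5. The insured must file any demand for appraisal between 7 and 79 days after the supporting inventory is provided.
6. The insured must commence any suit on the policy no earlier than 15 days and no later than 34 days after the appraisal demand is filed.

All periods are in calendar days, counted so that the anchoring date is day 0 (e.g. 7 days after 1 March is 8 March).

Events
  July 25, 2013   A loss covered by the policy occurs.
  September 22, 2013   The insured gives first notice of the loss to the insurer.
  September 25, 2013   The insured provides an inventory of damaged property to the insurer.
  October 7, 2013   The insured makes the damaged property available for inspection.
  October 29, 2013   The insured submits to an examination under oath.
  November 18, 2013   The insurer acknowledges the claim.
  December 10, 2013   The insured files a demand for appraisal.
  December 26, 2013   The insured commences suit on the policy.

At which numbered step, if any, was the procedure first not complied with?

Step 1 — counting 86 days from July 25, 2013 (when the loss occurs) gives a deadline of October 19, 2013; completed September 22, 2013, before the deadline.
Step 2 — counting 8 days from September 22, 2013 (when first notice of loss is given) gives a deadline of September 30, 2013; done September 25, 2013 — timely.
Step 3 — counting 86 days from September 25, 2013 (when the supporting inventory is provided) gives a deadline of December 20, 2013; October 7, 2013 is within that limit.
Step 4 — 21 and 51 days from October 7, 2013 (when the property is made available) are October 28, 2013 and November 27, 2013 respectively; October 29, 2013 falls inside that range.
Step 5 — 7 and 79 days from September 25, 2013 (when the supporting inventory is provided) are October 2, 2013 and December 13, 2013 respectively; done December 10, 2013, which is between those dates.
Step 6 — 15 and 34 days from December 10, 2013 (when the appraisal demand is filed) are December 25, 2013 and January 13, 2014 respectively; December 26, 2013 falls inside that range.

None — every step was satisfied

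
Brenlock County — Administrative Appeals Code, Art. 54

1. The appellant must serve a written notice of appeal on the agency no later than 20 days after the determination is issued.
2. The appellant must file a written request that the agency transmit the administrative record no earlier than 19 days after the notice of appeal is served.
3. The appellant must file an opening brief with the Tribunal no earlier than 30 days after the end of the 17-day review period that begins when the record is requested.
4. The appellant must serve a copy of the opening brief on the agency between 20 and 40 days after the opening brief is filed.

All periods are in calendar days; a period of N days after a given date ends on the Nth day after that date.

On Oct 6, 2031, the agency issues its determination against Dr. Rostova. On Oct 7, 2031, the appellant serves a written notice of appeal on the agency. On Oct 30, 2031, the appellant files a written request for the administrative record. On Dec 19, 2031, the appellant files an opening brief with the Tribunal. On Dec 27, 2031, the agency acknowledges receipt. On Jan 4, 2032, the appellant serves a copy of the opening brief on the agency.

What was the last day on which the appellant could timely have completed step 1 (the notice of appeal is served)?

Oct 26, 2031

Step 1 runs from Oct 6, 2031, when the determination is issued. 20 days after Oct 6, 2031 is Oct 26, 2031.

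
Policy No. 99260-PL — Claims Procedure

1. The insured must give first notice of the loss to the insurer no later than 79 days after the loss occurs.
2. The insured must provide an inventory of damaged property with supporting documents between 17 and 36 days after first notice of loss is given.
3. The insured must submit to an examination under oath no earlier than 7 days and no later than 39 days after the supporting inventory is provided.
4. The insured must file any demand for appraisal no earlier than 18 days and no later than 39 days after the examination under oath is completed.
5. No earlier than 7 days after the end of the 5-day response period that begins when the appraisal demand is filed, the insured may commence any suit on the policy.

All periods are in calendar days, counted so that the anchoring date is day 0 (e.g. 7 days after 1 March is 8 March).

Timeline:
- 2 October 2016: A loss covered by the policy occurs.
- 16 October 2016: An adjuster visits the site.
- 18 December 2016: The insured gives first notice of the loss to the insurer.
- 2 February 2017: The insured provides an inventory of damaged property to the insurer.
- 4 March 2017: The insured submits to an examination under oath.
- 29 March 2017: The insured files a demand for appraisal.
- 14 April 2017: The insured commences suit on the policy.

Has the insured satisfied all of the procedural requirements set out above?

No

Step 1 — counting 79 days from 2 October 2016 (when the loss occurs) gives a deadline of 20 December 2016; 18 December 2016 is within that limit.
Step 2 — 17 and 36 days from 18 December 2016 (when first notice of loss is given) are 4 January 2017 and 23 January 2017 respectively; done 2 February 2017 — 10 days after the window closed.
The analysis stops there.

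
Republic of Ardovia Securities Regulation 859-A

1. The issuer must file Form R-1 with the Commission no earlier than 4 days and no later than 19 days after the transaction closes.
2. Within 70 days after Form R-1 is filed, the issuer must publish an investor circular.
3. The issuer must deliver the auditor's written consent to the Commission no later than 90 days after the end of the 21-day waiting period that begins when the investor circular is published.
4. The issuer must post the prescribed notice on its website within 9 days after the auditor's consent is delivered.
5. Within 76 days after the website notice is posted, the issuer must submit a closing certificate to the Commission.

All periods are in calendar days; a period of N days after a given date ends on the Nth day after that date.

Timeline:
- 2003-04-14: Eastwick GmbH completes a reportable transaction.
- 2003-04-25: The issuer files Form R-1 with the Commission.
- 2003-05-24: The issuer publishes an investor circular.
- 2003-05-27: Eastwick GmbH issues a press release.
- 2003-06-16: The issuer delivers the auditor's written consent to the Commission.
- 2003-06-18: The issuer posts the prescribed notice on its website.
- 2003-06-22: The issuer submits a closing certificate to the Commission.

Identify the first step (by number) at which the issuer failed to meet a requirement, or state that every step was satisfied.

None — every step was satisfied

(1) the permitted window runs from 2003-04-14 + 4 = 2003-04-18 to 2003-04-14 + 19 = 2003-05-03; 2003-04-25 falls inside that range.
(2) due by 2003-04-25 + 70 days = 2003-07-04; completed 2003-05-24, before the deadline.
(3) due by 2003-06-14 + 90 days = 2003-09-12; 2003-06-16 is within that limit.
(4) due by 2003-06-16 + 9 days = 2003-06-25; 2003-06-18 is within that limit.
(5) due by 2003-06-18 + 76 days = 2003-09-02; 2003-06-22 is within that limit.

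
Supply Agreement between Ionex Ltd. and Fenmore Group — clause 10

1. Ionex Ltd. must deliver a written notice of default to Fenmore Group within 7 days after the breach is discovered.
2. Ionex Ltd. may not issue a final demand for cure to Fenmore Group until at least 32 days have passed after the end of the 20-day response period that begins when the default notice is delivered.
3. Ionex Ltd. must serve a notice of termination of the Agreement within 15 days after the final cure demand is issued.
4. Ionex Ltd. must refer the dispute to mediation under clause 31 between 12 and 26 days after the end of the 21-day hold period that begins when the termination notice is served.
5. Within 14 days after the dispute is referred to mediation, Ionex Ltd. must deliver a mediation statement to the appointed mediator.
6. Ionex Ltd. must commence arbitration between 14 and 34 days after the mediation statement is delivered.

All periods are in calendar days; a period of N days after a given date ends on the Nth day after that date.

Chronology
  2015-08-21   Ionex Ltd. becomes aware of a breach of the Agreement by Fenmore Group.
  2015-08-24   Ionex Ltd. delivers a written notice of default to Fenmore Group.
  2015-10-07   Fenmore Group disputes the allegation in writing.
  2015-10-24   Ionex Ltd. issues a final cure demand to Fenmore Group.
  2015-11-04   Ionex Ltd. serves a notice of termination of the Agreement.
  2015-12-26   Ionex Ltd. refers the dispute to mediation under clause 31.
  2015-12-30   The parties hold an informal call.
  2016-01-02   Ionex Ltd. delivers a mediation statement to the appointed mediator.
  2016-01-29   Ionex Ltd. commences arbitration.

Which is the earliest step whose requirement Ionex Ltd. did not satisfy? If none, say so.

Step 4

Step 1: 7 days after 2015-08-21 (when the breach is discovered) is 2015-08-28; done 2015-08-24 — timely.
Step 2: the earliest permitted date is 32 days after 2015-09-13 (end of the 20-day response period, which began when the default notice is delivered on 2015-08-24), i.e. 2015-10-15; 2015-10-24 is on or after that date.
Step 3: 15 days after 2015-10-24 (when the final cure demand is issued) is 2015-11-08; done 2015-11-04 — timely.
Step 4: the window is 12–26 days after 2015-11-25 (end of the 21-day hold period, which began when the termination notice is served on 2015-11-04), so 2015-12-07 through 2015-12-21; done 2015-12-26 — 5 days after the window closed.
The analysis stops there.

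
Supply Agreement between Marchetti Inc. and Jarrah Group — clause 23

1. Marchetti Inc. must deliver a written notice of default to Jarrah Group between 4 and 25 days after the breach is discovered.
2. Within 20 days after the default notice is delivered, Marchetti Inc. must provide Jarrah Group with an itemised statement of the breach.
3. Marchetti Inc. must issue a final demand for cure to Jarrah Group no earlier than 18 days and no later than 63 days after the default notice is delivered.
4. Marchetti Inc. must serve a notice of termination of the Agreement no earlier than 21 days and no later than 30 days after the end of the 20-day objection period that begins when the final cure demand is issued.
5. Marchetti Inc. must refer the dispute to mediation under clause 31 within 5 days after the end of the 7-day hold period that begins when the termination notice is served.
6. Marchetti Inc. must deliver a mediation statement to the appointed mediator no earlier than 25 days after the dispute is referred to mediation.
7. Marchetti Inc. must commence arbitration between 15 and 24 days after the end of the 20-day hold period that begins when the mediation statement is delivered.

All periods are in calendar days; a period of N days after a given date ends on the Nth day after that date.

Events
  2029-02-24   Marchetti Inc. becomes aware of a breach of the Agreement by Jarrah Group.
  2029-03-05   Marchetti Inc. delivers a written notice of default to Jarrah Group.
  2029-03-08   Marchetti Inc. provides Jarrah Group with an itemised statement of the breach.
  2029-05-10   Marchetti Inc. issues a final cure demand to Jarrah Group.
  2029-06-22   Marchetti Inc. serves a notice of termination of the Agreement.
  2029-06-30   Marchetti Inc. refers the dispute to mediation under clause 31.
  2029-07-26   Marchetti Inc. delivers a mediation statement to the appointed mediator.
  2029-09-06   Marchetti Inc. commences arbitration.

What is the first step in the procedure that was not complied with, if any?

Step 3

(1) the permitted window runs from 2029-02-24 + 4 = 2029-02-28 to 2029-02-24 + 25 = 2029-03-21; 2029-03-05 falls inside that range.
(2) due by 2029-03-05 + 20 days = 2029-03-25; done 2029-03-08 — timely.
(3) the permitted window runs from 2029-03-05 + 18 = 2029-03-23 to 2029-03-05 + 63 = 2029-05-07; 2029-05-10 is 3 days past the end of the window.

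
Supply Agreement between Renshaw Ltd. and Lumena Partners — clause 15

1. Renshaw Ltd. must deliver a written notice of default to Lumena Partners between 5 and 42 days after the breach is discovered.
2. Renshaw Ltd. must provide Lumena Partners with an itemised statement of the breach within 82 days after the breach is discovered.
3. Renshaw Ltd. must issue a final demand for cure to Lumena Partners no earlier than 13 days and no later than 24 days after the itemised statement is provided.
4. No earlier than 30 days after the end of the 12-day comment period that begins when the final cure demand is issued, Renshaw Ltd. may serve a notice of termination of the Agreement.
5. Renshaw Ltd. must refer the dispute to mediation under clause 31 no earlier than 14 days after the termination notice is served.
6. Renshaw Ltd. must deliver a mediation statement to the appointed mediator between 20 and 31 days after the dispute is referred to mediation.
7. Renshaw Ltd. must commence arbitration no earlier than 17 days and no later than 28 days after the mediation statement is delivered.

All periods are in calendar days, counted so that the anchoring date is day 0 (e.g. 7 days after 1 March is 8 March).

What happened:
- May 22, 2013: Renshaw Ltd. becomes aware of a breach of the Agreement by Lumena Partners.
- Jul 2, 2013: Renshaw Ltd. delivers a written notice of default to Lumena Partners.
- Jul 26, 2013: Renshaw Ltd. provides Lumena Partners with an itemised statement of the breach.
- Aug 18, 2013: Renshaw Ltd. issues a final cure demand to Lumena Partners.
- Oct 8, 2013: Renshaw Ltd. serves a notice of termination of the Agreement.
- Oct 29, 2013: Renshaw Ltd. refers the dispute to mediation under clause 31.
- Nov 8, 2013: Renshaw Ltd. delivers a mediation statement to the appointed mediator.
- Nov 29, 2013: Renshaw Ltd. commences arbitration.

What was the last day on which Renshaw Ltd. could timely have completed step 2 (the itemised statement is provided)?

Aug 12, 2013

Step 2 runs from May 22, 2013, when the breach is discovered. 82 days after May 22, 2013 is Aug 12, 2013.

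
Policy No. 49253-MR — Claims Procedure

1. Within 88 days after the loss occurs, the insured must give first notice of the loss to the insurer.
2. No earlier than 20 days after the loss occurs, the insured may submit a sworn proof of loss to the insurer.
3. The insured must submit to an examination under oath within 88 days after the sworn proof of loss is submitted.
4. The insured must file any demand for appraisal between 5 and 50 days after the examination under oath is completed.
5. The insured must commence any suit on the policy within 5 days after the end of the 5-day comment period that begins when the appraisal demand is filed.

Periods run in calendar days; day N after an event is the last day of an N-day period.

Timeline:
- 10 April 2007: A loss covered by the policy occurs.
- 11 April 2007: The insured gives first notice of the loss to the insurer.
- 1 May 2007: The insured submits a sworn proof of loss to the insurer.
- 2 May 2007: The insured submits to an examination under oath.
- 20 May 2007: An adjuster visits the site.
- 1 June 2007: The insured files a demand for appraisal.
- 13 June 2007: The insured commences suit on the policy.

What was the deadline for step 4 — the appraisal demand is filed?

Step 4 runs from 2 May 2007, when the examination under oath is completed. The window is 5–50 days after 2 May 2007; it closes on 21 June 2007.

21 June 2007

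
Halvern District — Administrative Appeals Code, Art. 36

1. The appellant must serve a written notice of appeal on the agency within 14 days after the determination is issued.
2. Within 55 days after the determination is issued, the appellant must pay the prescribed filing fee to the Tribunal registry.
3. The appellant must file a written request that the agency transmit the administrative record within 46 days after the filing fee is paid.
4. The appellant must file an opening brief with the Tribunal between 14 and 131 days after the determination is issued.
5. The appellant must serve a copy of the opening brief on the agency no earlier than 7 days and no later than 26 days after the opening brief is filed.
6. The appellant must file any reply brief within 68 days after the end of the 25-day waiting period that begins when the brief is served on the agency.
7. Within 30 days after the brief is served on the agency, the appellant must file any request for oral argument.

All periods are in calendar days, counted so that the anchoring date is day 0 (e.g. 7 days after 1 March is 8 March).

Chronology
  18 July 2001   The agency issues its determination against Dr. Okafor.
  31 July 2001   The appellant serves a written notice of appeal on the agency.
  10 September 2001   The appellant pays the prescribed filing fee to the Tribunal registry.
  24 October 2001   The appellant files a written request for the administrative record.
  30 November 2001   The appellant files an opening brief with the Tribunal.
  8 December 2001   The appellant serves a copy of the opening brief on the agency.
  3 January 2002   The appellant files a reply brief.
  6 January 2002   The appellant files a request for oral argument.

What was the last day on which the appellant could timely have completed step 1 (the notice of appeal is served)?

1 August 2001

Step 1 runs from 18 July 2001, when the determination is issued. 14 days after 18 July 2001 is 1 August 2001.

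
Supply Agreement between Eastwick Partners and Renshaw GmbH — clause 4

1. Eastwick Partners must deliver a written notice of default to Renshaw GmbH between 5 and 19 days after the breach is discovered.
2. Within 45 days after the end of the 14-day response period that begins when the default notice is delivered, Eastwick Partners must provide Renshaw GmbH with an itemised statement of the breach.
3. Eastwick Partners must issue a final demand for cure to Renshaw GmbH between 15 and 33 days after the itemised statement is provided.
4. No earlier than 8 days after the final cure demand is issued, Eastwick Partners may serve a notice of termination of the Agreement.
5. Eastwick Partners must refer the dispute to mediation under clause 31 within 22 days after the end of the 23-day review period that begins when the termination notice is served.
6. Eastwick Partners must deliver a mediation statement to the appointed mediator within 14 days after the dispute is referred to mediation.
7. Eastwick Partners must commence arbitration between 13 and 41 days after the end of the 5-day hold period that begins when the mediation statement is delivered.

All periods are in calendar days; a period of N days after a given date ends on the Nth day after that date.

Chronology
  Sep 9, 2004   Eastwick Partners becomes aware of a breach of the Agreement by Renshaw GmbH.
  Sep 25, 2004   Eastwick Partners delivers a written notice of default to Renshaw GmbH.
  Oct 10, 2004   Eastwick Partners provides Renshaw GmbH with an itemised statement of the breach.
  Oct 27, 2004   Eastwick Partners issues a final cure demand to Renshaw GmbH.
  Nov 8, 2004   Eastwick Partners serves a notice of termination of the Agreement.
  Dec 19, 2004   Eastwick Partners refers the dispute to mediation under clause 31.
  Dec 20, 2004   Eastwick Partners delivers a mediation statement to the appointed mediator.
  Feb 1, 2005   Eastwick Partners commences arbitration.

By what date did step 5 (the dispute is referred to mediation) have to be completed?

Dec 23, 2004

The termination notice is served on Nov 8, 2004; the 23-day review period therefore ends Dec 1, 2004, and step 5 runs from that date. 22 days after Dec 1, 2004 is Dec 23, 2004.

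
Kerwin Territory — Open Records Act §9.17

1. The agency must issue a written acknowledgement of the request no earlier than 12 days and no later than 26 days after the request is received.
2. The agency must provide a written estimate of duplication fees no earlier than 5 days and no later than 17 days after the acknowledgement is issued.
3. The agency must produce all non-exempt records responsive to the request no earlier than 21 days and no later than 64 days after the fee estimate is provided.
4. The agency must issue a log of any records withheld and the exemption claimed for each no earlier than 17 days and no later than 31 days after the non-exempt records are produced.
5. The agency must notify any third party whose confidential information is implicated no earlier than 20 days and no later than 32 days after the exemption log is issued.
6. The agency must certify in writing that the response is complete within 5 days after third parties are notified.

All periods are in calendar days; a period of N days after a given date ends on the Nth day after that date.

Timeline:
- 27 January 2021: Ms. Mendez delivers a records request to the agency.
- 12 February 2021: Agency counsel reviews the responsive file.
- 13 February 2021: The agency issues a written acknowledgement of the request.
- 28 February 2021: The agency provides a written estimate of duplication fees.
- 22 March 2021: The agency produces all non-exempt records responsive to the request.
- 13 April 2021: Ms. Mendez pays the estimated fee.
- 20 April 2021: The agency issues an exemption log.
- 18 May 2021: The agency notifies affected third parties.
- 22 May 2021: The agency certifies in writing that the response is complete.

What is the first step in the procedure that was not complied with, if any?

None — every step was satisfied

(1) the permitted window runs from 27 January 2021 + 12 = 8 February 2021 to 27 January 2021 + 26 = 22 February 2021; done 13 February 2021, which is between those dates.
(2) the permitted window runs from 13 February 2021 + 5 = 18 February 2021 to 13 February 2021 + 17 = 2 March 2021; done 28 February 2021 — within the window.
(3) the permitted window runs from 28 February 2021 + 21 = 21 March 2021 to 28 February 2021 + 64 = 3 May 2021; 22 March 2021 falls inside that range.
(4) the permitted window runs from 22 March 2021 + 17 = 8 April 2021 to 22 March 2021 + 31 = 22 April 2021; done 20 April 2021, which is between those dates.
(5) the permitted window runs from 20 April 2021 + 20 = 10 May 2021 to 20 April 2021 + 32 = 22 May 2021; 18 May 2021 falls inside that range.
(6) due by 18 May 2021 + 5 days = 23 May 2021; done 22 May 2021 — timely.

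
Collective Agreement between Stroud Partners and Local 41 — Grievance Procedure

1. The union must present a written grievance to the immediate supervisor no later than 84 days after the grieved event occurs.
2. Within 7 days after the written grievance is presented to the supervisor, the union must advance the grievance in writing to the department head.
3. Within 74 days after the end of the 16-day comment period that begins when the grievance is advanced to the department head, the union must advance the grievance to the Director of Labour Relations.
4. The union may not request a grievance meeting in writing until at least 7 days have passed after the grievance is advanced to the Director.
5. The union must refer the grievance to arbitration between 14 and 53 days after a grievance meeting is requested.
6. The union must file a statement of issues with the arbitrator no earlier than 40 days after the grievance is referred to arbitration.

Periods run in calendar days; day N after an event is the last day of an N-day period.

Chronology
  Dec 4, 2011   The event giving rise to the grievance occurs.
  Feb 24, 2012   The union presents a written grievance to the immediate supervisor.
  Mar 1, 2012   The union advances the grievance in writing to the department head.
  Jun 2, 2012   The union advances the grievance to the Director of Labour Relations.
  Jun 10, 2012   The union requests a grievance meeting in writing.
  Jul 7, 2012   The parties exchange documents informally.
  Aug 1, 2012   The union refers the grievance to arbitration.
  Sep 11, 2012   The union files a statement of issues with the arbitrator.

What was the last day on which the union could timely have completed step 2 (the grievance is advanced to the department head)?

Step 2 runs from Feb 24, 2012, when the written grievance is presented to the supervisor. 7 days after Feb 24, 2012 is Mar 2, 2012.

Mar 2, 2012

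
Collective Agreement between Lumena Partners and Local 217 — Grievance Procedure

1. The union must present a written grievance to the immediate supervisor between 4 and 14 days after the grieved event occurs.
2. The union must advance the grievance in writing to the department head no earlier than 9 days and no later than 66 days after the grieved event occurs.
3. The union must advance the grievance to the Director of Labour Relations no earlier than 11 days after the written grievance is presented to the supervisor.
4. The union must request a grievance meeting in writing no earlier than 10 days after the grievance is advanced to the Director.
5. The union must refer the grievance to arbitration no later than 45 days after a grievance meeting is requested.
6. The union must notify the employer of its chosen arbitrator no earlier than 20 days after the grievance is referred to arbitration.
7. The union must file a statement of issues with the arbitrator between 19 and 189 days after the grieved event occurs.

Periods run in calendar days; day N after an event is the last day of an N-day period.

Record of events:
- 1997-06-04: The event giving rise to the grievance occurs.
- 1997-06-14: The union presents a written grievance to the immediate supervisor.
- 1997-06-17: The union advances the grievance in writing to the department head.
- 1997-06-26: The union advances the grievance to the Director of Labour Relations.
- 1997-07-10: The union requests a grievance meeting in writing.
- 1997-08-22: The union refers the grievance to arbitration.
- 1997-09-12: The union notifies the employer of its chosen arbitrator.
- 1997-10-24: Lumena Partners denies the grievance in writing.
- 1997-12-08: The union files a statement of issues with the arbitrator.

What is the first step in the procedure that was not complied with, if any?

Step 1 — 4 and 14 days from 1997-06-04 (when the grieved event occurs) are 1997-06-08 and 1997-06-18 respectively; done 1997-06-14 — within the window.
Step 2 — 9 and 66 days from 1997-06-04 (when the grieved event occurs) are 1997-06-13 and 1997-08-09 respectively; 1997-06-17 falls inside that range.
Step 3 — must wait 11 days from 1997-06-14 (when the written grievance is presented to the supervisor), so not before 1997-06-25; done 1997-06-26 — permitted.
Step 4 — must wait 10 days from 1997-06-26 (when the grievance is advanced to the Director), so not before 1997-07-06; done 1997-07-10, after the minimum wait.
Step 5 — counting 45 days from 1997-07-10 (when a grievance meeting is requested) gives a deadline of 1997-08-24; 1997-08-22 is within that limit.
Step 6 — must wait 20 days from 1997-08-22 (when the grievance is referred to arbitration), so not before 1997-09-11; done 1997-09-12, after the minimum wait.
Step 7 — 19 and 189 days from 1997-06-04 (when the grieved event occurs) are 1997-06-23 and 1997-12-10 respectively; 1997-12-08 falls inside that range.

None — every step was satisfied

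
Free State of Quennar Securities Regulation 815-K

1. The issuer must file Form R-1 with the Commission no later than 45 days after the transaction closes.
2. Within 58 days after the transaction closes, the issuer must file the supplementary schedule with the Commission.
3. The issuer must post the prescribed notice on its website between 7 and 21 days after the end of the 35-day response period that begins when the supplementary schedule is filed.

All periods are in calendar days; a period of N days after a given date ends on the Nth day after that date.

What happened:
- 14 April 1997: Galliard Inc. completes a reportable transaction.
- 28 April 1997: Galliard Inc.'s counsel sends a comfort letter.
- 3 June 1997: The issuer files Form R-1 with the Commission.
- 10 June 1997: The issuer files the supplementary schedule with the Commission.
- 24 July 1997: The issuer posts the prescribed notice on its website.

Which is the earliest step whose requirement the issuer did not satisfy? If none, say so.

Step 1

Step 1 — counting 45 days from 14 April 1997 (when the transaction closes) gives a deadline of 29 May 1997; done 3 June 1997 — 5 days late.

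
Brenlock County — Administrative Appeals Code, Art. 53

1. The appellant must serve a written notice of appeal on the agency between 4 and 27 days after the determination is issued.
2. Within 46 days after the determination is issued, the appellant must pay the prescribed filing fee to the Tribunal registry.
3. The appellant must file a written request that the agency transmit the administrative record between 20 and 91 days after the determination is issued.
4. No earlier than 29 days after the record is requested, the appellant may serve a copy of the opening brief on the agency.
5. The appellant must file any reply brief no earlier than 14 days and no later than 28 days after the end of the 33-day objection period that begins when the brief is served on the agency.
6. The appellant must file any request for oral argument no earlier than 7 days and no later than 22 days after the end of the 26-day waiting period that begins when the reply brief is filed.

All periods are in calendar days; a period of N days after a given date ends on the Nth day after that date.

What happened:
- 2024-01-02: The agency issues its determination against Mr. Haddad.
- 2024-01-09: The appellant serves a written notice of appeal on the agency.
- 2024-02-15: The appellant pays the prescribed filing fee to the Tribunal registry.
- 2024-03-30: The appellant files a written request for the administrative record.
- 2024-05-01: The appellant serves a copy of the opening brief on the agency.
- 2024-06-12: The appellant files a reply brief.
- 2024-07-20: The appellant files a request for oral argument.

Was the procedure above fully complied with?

Step 1 — 4 and 27 days from 2024-01-02 (when the determination is issued) are 2024-01-06 and 2024-01-29 respectively; done 2024-01-09, which is between those dates.
Step 2 — counting 46 days from 2024-01-02 (when the determination is issued) gives a deadline of 2024-02-17; 2024-02-15 is within that limit.
Step 3 — 20 and 91 days from 2024-01-02 (when the determination is issued) are 2024-01-22 and 2024-04-02 respectively; 2024-03-30 falls inside that range.
Step 4 — must wait 29 days from 2024-03-30 (when the record is requested), so not before 2024-04-28; 2024-05-01 is on or after that date.
Step 5 — 14 and 28 days from 2024-06-03 (end of the 33-day objection period, which began when the brief is served on the agency on 2024-05-01) are 2024-06-17 and 2024-07-01 respectively; done 2024-06-12 — 5 days before the window opened.
Later steps need not be reached.

No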